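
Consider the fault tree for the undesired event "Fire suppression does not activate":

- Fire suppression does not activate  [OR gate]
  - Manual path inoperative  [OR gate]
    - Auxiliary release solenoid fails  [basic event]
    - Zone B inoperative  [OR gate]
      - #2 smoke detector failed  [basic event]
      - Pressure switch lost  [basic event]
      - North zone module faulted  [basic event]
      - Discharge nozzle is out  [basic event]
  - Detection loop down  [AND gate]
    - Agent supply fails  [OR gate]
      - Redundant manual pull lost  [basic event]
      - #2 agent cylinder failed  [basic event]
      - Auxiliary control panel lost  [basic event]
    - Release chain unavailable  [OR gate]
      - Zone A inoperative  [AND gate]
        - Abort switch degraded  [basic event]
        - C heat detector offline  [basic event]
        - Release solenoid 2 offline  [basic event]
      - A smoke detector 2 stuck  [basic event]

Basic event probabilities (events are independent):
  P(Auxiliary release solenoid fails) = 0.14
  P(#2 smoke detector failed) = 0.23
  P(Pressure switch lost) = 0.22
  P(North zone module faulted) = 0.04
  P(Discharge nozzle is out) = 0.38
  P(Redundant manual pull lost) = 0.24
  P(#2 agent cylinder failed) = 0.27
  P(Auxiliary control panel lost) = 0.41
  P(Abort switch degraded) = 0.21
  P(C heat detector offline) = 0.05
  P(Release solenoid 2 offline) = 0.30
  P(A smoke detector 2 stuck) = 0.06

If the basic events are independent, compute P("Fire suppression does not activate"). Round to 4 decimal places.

P(Zone B inoperative) [OR] = 1 − (1−0.23) × (1−0.22) × (1−0.04) × (1−0.38) = 0.642523
P(Manual path inoperative) [OR] = 1 − (1−0.14) × (1−0.642523) = 0.692570
P(Agent supply fails) [OR] = 1 − (1−0.24) × (1−0.27) × (1−0.41) = 0.672668
P(Zone A inoperative) [AND] = 0.21 × 0.05 × 0.30 = 0.003150
P(Release chain unavailable) [OR] = 1 − (1−0.003150) × (1−0.06) = 0.062961
P(Detection loop down) [AND] = 0.672668 × 0.062961 = 0.042352
P(Fire suppression does not activate) [OR] = 1 − (1−0.692570) × (1−0.042352) = 0.705590
Rounded to 4 decimal places: P(Fire suppression does not activate) ≈ 0.7056.

0.7056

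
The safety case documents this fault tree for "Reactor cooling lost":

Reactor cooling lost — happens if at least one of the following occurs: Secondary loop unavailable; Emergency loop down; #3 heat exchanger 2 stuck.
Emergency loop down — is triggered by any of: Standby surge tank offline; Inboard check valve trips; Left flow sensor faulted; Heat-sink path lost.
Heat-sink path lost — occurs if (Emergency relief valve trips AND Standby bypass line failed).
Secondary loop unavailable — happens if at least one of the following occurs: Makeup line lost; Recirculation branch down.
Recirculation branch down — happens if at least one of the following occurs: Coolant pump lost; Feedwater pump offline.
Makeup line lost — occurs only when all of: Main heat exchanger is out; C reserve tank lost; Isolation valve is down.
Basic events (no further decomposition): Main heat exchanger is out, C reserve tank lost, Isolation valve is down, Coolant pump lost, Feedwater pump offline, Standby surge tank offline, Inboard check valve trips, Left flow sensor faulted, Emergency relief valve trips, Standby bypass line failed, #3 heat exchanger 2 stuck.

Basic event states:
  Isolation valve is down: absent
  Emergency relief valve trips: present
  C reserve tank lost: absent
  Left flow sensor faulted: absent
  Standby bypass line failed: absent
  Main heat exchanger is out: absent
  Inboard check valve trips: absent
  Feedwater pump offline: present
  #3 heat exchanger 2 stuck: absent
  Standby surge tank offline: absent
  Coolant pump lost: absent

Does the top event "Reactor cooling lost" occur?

Yes

Makeup line lost [AND]: Main heat exchanger is out=not, C reserve tank lost=not, Isolation valve is down=not → not all inputs occur → does not occur.
Recirculation branch down [OR]: Coolant pump lost=not, Feedwater pump offline=occurs → at least one input occurs → occurs.
Secondary loop unavailable [OR]: Makeup line lost=not, Recirculation branch down=occurs → at least one input occurs → occurs.
Heat-sink path lost [AND]: Emergency relief valve trips=occurs, Standby bypass line failed=not → not all inputs occur → does not occur.
Emergency loop down [OR]: Standby surge tank offline=not, Inboard check valve trips=not, Left flow sensor faulted=not, Heat-sink path lost=not → no input occurs → does not occur.
Reactor cooling lost [OR]: Secondary loop unavailable=occurs, Emergency loop down=not, #3 heat exchanger 2 stuck=not → at least one input occurs → occurs.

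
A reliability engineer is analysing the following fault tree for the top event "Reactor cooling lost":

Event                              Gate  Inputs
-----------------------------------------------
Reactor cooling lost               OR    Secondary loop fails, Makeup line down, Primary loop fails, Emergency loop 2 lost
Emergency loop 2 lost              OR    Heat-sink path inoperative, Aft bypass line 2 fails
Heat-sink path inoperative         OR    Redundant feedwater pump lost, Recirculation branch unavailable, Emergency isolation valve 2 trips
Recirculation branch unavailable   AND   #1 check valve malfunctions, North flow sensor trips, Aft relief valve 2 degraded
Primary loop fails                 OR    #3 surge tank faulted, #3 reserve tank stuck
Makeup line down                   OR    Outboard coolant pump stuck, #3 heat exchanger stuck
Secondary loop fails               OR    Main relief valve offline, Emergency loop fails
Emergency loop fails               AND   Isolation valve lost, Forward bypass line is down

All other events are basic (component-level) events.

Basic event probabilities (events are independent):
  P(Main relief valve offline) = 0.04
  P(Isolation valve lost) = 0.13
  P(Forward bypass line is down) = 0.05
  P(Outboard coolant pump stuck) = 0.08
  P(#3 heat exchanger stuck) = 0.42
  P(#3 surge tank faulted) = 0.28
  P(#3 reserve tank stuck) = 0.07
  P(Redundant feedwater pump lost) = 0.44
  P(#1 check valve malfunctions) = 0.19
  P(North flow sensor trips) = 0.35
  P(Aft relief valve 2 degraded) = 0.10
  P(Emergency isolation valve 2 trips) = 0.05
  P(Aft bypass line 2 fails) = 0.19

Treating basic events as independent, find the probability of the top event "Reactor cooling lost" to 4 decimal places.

P(Emergency loop fails) [AND] = 0.13 × 0.05 = 0.006500
P(Secondary loop fails) [OR] = 1 − (1−0.04) × (1−0.006500) = 0.046240
P(Makeup line down) [OR] = 1 − (1−0.08) × (1−0.42) = 0.466400
P(Primary loop fails) [OR] = 1 − (1−0.28) × (1−0.07) = 0.330400
P(Recirculation branch unavailable) [AND] = 0.19 × 0.35 × 0.10 = 0.006650
P(Heat-sink path inoperative) [OR] = 1 − (1−0.44) × (1−0.006650) × (1−0.05) = 0.471538
P(Emergency loop 2 lost) [OR] = 1 − (1−0.471538) × (1−0.19) = 0.571946
P(Reactor cooling lost) [OR] = 1 − (1−0.046240) × (1−0.466400) × (1−0.330400) × (1−0.571946) = 0.854129
Rounded to 4 decimal places: P(Reactor cooling lost) ≈ 0.8541.

0.8541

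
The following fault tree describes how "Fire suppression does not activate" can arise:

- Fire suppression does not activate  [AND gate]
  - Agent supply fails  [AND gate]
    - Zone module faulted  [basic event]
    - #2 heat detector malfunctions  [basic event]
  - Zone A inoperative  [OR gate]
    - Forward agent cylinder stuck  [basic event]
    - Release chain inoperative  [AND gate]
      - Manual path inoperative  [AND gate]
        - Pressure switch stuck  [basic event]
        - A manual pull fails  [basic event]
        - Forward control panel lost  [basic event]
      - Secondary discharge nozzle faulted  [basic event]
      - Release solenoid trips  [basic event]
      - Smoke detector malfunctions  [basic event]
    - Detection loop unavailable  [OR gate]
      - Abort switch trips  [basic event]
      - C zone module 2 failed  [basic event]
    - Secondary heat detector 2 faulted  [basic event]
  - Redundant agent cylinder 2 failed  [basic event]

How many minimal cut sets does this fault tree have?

5

Agent supply fails [AND]: one cut set from each child combined → 1 × 1 = 1 cut set(s).
Manual path inoperative [AND]: one cut set from each child combined → 1 × 1 × 1 = 1 cut set(s).
Release chain inoperative [AND]: one cut set from each child combined → 1 × 1 × 1 × 1 = 1 cut set(s).
Detection loop unavailable [OR]: union of children's cut sets → 2 cut set(s).
Zone A inoperative [OR]: union of children's cut sets → 5 cut set(s).
Fire suppression does not activate [AND]: one cut set from each child combined → 1 × 5 × 1 = 5 cut set(s).
Minimal cut sets: {#2 heat detector malfunctions, Forward agent cylinder stuck, Redundant agent cylinder 2 failed, Zone module faulted}; {#2 heat detector malfunctions, A manual pull fails, Forward control panel lost, Pressure switch stuck, Redundant agent cylinder 2 failed, Release solenoid trips, Secondary discharge nozzle faulted, Smoke detector malfunctions, Zone module faulted}; {#2 heat detector malfunctions, Abort switch trips, Redundant agent cylinder 2 failed, Zone module faulted}; {#2 heat detector malfunctions, C zone module 2 failed, Redundant agent cylinder 2 failed, Zone module faulted}; {#2 heat detector malfunctions, Redundant agent cylinder 2 failed, Secondary heat detector 2 faulted, Zone module faulted}.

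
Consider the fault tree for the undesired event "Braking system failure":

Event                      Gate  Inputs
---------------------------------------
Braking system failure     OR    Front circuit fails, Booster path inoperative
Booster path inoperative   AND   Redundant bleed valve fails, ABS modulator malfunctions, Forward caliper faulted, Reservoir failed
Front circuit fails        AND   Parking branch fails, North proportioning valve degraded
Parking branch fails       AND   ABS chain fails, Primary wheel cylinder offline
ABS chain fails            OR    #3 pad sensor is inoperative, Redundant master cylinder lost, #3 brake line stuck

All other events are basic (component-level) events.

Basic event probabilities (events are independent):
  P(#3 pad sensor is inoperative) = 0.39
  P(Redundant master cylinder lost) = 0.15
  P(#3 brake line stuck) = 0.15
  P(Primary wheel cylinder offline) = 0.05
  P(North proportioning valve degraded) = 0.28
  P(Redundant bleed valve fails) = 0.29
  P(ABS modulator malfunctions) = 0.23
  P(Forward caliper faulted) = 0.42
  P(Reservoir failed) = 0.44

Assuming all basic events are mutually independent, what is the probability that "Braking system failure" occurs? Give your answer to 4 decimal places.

0.0201

P(ABS chain fails) [OR] = 1 − (1−0.39) × (1−0.15) × (1−0.15) = 0.559275
P(Parking branch fails) [AND] = 0.559275 × 0.05 = 0.027964
P(Front circuit fails) [AND] = 0.027964 × 0.28 = 0.007830
P(Booster path inoperative) [AND] = 0.29 × 0.23 × 0.42 × 0.44 = 0.012326
P(Braking system failure) [OR] = 1 − (1−0.007830) × (1−0.012326) = 0.020059
Rounded to 4 decimal places: P(Braking system failure) ≈ 0.0201.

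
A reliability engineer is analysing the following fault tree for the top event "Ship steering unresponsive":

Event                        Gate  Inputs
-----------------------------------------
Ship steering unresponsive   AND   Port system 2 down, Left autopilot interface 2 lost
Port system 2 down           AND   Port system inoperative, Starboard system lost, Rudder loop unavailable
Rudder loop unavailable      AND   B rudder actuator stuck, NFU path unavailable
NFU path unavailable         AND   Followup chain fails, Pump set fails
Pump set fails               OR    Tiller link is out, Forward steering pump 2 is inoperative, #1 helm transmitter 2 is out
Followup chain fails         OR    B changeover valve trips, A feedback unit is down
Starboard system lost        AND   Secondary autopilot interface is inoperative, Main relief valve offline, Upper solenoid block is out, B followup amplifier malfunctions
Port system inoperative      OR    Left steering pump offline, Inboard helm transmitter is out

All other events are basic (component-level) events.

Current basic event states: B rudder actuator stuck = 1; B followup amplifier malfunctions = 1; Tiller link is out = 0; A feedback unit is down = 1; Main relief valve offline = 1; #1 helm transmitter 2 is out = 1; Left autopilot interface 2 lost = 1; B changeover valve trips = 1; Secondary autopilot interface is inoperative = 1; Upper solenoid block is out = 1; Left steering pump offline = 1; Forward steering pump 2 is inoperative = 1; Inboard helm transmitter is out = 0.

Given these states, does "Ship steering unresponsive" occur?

Port system inoperative [OR]: Left steering pump offline=occurs, Inboard helm transmitter is out=not → at least one input occurs → occurs.
Starboard system lost [AND]: Secondary autopilot interface is inoperative=occurs, Main relief valve offline=occurs, Upper solenoid block is out=occurs, B followup amplifier malfunctions=occurs → all inputs occur → occurs.
Followup chain fails [OR]: B changeover valve trips=occurs, A feedback unit is down=occurs → at least one input occurs → occurs.
Pump set fails [OR]: Tiller link is out=not, Forward steering pump 2 is inoperative=occurs, #1 helm transmitter 2 is out=occurs → at least one input occurs → occurs.
NFU path unavailable [AND]: Followup chain fails=occurs, Pump set fails=occurs → all inputs occur → occurs.
Rudder loop unavailable [AND]: B rudder actuator stuck=occurs, NFU path unavailable=occurs → all inputs occur → occurs.
Port system 2 down [AND]: Port system inoperative=occurs, Starboard system lost=occurs, Rudder loop unavailable=occurs → all inputs occur → occurs.
Ship steering unresponsive [AND]: Port system 2 down=occurs, Left autopilot interface 2 lost=occurs → all inputs occur → occurs.

Yes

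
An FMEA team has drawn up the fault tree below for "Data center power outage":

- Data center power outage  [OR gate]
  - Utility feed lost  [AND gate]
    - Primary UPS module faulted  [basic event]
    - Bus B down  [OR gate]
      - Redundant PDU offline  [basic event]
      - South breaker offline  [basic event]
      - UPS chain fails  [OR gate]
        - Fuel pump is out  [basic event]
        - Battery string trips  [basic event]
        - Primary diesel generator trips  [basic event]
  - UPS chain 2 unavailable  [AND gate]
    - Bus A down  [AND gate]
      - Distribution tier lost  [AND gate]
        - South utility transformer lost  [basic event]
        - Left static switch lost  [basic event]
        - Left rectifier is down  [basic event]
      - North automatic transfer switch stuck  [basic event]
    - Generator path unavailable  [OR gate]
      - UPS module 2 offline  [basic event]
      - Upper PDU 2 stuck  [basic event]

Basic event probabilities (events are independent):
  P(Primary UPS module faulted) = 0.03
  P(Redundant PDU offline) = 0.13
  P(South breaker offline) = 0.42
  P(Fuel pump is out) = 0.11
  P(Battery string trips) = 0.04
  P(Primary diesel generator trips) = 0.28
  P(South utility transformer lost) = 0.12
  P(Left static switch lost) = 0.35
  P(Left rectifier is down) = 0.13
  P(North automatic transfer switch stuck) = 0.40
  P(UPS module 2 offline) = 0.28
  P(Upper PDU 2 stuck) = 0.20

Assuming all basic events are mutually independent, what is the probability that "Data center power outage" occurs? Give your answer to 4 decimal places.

P(UPS chain fails) [OR] = 1 − (1−0.11) × (1−0.04) × (1−0.28) = 0.384832
P(Bus B down) [OR] = 1 − (1−0.13) × (1−0.42) × (1−0.384832) = 0.689586
P(Utility feed lost) [AND] = 0.03 × 0.689586 = 0.020688
P(Distribution tier lost) [AND] = 0.12 × 0.35 × 0.13 = 0.005460
P(Bus A down) [AND] = 0.005460 × 0.40 = 0.002184
P(Generator path unavailable) [OR] = 1 − (1−0.28) × (1−0.20) = 0.424000
P(UPS chain 2 unavailable) [AND] = 0.002184 × 0.424000 = 0.000926
P(Data center power outage) [OR] = 1 − (1−0.020688) × (1−0.000926) = 0.021595
Rounded to 4 decimal places: P(Data center power outage) ≈ 0.0216.

0.0216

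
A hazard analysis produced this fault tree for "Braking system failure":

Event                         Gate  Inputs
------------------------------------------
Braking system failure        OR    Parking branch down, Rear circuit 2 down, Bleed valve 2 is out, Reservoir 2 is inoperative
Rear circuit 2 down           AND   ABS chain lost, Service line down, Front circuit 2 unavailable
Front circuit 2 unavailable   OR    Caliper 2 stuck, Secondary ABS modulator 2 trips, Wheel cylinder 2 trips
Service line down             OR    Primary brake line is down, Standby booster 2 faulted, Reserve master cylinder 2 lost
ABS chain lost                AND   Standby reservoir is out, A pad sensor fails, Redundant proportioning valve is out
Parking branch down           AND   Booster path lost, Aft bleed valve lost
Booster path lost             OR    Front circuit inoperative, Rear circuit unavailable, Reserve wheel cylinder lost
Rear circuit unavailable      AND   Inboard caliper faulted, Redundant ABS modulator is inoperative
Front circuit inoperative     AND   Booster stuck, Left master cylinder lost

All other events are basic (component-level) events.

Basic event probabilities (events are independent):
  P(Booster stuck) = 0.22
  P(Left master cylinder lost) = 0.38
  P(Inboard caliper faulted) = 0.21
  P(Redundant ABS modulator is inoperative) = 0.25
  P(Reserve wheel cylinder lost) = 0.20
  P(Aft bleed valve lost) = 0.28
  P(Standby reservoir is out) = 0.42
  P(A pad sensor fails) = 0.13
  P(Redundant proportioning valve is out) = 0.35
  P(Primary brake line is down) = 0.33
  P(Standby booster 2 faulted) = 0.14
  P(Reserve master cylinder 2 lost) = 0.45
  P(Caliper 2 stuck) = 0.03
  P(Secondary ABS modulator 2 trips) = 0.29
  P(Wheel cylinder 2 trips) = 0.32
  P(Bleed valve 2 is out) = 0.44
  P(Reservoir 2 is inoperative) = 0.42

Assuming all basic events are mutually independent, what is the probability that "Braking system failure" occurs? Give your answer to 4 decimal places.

P(Front circuit inoperative) [AND] = 0.22 × 0.38 = 0.083600
P(Rear circuit unavailable) [AND] = 0.21 × 0.25 = 0.052500
P(Booster path lost) [OR] = 1 − (1−0.083600) × (1−0.052500) × (1−0.20) = 0.305369
P(Parking branch down) [AND] = 0.305369 × 0.28 = 0.085503
P(ABS chain lost) [AND] = 0.42 × 0.13 × 0.35 = 0.019110
P(Service line down) [OR] = 1 − (1−0.33) × (1−0.14) × (1−0.45) = 0.683090
P(Front circuit 2 unavailable) [OR] = 1 − (1−0.03) × (1−0.29) × (1−0.32) = 0.531684
P(Rear circuit 2 down) [AND] = 0.019110 × 0.683090 × 0.531684 = 0.006941
P(Braking system failure) [OR] = 1 − (1−0.085503) × (1−0.006941) × (1−0.44) × (1−0.42) = 0.705033
Rounded to 4 decimal places: P(Braking system failure) ≈ 0.7050.

0.7050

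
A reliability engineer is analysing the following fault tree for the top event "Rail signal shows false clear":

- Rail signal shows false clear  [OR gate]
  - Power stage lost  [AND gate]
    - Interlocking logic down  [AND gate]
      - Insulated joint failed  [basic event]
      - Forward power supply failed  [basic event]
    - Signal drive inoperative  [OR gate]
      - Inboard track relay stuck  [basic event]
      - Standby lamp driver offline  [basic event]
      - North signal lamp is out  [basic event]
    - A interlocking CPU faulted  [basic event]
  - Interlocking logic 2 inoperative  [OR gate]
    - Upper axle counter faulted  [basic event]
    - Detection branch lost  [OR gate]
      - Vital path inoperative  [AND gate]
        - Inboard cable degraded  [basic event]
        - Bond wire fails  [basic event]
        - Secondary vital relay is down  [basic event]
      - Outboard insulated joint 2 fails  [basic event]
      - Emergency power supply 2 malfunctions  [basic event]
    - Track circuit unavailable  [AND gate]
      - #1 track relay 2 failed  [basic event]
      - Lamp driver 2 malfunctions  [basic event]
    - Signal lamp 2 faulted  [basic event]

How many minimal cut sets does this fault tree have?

Interlocking logic down [AND]: one cut set from each child combined → 1 × 1 = 1 cut set(s).
Signal drive inoperative [OR]: union of children's cut sets → 3 cut set(s).
Power stage lost [AND]: one cut set from each child combined → 1 × 3 × 1 = 3 cut set(s).
Vital path inoperative [AND]: one cut set from each child combined → 1 × 1 × 1 = 1 cut set(s).
Detection branch lost [OR]: union of children's cut sets → 3 cut set(s).
Track circuit unavailable [AND]: one cut set from each child combined → 1 × 1 = 1 cut set(s).
Interlocking logic 2 inoperative [OR]: union of children's cut sets → 6 cut set(s).
Rail signal shows false clear [OR]: union of children's cut sets → 9 cut set(s).
Minimal cut sets: {A interlocking CPU faulted, Forward power supply failed, Inboard track relay stuck, Insulated joint failed}; {A interlocking CPU faulted, Forward power supply failed, Insulated joint failed, Standby lamp driver offline}; {A interlocking CPU faulted, Forward power supply failed, Insulated joint failed, North signal lamp is out}; {Upper axle counter faulted}; {Bond wire fails, Inboard cable degraded, Secondary vital relay is down}; {Outboard insulated joint 2 fails}; {Emergency power supply 2 malfunctions}; {#1 track relay 2 failed, Lamp driver 2 malfunctions}; {Signal lamp 2 faulted}.

9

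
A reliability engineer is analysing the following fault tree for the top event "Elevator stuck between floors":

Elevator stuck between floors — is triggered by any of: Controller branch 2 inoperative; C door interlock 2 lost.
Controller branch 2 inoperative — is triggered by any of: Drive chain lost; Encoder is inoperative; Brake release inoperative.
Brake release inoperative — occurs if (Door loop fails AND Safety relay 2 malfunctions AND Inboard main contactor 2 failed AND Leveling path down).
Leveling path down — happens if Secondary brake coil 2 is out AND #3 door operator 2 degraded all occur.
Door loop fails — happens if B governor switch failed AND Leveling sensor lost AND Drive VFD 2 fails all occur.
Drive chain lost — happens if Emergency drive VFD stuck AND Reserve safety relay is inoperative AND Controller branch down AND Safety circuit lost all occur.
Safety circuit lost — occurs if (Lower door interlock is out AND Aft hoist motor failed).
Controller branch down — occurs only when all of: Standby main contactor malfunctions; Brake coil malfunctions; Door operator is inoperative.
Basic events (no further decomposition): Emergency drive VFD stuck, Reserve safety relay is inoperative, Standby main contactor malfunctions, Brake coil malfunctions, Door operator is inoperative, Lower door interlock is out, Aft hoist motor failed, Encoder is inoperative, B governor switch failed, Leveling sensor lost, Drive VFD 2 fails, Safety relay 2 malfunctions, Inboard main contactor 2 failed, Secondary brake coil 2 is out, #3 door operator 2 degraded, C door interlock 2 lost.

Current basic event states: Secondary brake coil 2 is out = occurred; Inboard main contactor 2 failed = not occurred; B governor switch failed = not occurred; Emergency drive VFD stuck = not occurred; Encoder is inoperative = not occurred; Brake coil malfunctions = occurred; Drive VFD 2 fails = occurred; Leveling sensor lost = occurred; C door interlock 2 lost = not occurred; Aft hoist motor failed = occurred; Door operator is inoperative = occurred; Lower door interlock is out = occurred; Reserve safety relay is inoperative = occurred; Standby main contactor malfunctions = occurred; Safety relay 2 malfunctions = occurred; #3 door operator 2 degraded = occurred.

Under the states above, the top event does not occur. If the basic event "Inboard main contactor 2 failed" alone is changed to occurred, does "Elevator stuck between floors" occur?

Counterfactual: set "Inboard main contactor 2 failed" to occurred.
Controller branch down [AND]: Standby main contactor malfunctions=occurs, Brake coil malfunctions=occurs, Door operator is inoperative=occurs → all inputs occur → occurs.
Safety circuit lost [AND]: Lower door interlock is out=occurs, Aft hoist motor failed=occurs → all inputs occur → occurs.
Drive chain lost [AND]: Emergency drive VFD stuck=not, Reserve safety relay is inoperative=occurs, Controller branch down=occurs, Safety circuit lost=occurs → not all inputs occur → does not occur.
Door loop fails [AND]: B governor switch failed=not, Leveling sensor lost=occurs, Drive VFD 2 fails=occurs → not all inputs occur → does not occur.
Leveling path down [AND]: Secondary brake coil 2 is out=occurs, #3 door operator 2 degraded=occurs → all inputs occur → occurs.
Brake release inoperative [AND]: Door loop fails=not, Safety relay 2 malfunctions=occurs, Inboard main contactor 2 failed=occurs, Leveling path down=occurs → not all inputs occur → does not occur.
Controller branch 2 inoperative [OR]: Drive chain lost=not, Encoder is inoperative=not, Brake release inoperative=not → no input occurs → does not occur.
Elevator stuck between floors [OR]: Controller branch 2 inoperative=not, C door interlock 2 lost=not → no input occurs → does not occur.

No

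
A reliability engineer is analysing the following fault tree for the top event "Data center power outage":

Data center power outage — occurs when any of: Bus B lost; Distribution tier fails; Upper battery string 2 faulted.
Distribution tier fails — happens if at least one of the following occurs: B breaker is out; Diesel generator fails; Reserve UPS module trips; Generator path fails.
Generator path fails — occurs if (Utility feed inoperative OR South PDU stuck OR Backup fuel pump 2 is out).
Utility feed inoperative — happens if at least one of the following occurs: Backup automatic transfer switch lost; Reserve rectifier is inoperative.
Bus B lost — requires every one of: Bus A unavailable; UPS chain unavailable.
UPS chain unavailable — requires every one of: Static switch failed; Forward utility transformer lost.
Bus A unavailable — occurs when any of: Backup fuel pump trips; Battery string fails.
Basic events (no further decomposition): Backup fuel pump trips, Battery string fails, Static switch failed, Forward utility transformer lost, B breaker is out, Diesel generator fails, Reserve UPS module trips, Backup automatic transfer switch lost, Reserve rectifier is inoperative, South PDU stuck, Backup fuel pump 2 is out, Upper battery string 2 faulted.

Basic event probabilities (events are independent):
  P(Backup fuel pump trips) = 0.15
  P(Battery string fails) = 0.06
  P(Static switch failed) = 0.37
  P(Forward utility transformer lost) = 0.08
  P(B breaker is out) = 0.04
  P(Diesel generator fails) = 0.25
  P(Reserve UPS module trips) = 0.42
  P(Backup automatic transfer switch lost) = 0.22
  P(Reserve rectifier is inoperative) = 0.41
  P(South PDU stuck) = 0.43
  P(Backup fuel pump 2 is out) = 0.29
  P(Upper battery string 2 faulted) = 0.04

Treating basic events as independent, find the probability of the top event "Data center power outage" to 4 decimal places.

0.9258

P(Bus A unavailable) [OR] = 1 − (1−0.15) × (1−0.06) = 0.201000
P(UPS chain unavailable) [AND] = 0.37 × 0.08 = 0.029600
P(Bus B lost) [AND] = 0.201000 × 0.029600 = 0.005950
P(Utility feed inoperative) [OR] = 1 − (1−0.22) × (1−0.41) = 0.539800
P(Generator path fails) [OR] = 1 − (1−0.539800) × (1−0.43) × (1−0.29) = 0.813757
P(Distribution tier fails) [OR] = 1 − (1−0.04) × (1−0.25) × (1−0.42) × (1−0.813757) = 0.922225
P(Data center power outage) [OR] = 1 − (1−0.005950) × (1−0.922225) × (1−0.04) = 0.925780
Rounded to 4 decimal places: P(Data center power outage) ≈ 0.9258.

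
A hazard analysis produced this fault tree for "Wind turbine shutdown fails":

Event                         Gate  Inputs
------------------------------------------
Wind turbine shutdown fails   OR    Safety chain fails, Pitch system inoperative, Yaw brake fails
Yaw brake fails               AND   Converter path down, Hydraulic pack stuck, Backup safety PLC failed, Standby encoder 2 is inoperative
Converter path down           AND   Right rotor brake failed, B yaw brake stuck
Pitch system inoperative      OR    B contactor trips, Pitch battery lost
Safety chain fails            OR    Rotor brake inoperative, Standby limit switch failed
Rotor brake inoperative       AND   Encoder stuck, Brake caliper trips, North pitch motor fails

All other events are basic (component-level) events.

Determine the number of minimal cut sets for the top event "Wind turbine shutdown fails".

5

Rotor brake inoperative [AND]: one cut set from each child combined → 1 × 1 × 1 = 1 cut set(s).
Safety chain fails [OR]: union of children's cut sets → 2 cut set(s).
Pitch system inoperative [OR]: union of children's cut sets → 2 cut set(s).
Converter path down [AND]: one cut set from each child combined → 1 × 1 = 1 cut set(s).
Yaw brake fails [AND]: one cut set from each child combined → 1 × 1 × 1 × 1 = 1 cut set(s).
Wind turbine shutdown fails [OR]: union of children's cut sets → 5 cut set(s).
Minimal cut sets: {Brake caliper trips, Encoder stuck, North pitch motor fails}; {Standby limit switch failed}; {B contactor trips}; {Pitch battery lost}; {B yaw brake stuck, Backup safety PLC failed, Hydraulic pack stuck, Right rotor brake failed, Standby encoder 2 is inoperative}.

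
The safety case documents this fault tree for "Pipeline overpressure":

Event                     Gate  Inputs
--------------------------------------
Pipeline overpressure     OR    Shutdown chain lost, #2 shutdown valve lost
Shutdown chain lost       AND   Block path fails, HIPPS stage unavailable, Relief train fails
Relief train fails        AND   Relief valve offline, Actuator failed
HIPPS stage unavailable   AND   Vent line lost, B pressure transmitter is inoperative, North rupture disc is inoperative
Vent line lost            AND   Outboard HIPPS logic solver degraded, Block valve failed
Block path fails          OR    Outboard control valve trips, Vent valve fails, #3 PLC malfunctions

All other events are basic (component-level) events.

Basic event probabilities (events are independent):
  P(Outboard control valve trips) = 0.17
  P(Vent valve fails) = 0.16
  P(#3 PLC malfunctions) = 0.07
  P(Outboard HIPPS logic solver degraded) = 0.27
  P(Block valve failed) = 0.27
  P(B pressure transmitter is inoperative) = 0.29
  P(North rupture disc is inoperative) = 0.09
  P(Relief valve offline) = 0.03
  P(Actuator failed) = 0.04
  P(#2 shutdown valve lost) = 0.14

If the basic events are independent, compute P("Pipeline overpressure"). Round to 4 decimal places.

0.1400

P(Block path fails) [OR] = 1 − (1−0.17) × (1−0.16) × (1−0.07) = 0.351604
P(Vent line lost) [AND] = 0.27 × 0.27 = 0.072900
P(HIPPS stage unavailable) [AND] = 0.072900 × 0.29 × 0.09 = 0.001903
P(Relief train fails) [AND] = 0.03 × 0.04 = 0.001200
P(Shutdown chain lost) [AND] = 0.351604 × 0.001903 × 0.001200 = 0.000001
P(Pipeline overpressure) [OR] = 1 − (1−0.000001) × (1−0.14) = 0.140001
Rounded to 4 decimal places: P(Pipeline overpressure) ≈ 0.1400.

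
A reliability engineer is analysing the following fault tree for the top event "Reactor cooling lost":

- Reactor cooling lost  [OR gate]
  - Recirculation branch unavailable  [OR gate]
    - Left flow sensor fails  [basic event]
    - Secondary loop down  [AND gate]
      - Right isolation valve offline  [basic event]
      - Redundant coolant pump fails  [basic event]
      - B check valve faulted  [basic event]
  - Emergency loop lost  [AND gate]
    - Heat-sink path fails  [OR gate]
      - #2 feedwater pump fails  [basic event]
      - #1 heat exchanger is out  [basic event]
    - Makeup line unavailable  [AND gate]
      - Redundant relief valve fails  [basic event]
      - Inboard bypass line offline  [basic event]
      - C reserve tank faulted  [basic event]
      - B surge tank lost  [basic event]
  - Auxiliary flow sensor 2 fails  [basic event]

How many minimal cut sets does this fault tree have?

Secondary loop down [AND]: one cut set from each child combined → 1 × 1 × 1 = 1 cut set(s).
Recirculation branch unavailable [OR]: union of children's cut sets → 2 cut set(s).
Heat-sink path fails [OR]: union of children's cut sets → 2 cut set(s).
Makeup line unavailable [AND]: one cut set from each child combined → 1 × 1 × 1 × 1 = 1 cut set(s).
Emergency loop lost [AND]: one cut set from each child combined → 2 × 1 = 2 cut set(s).
Reactor cooling lost [OR]: union of children's cut sets → 5 cut set(s).
Minimal cut sets: {Left flow sensor fails}; {B check valve faulted, Redundant coolant pump fails, Right isolation valve offline}; {#2 feedwater pump fails, B surge tank lost, C reserve tank faulted, Inboard bypass line offline, Redundant relief valve fails}; {#1 heat exchanger is out, B surge tank lost, C reserve tank faulted, Inboard bypass line offline, Redundant relief valve fails}; {Auxiliary flow sensor 2 fails}.

5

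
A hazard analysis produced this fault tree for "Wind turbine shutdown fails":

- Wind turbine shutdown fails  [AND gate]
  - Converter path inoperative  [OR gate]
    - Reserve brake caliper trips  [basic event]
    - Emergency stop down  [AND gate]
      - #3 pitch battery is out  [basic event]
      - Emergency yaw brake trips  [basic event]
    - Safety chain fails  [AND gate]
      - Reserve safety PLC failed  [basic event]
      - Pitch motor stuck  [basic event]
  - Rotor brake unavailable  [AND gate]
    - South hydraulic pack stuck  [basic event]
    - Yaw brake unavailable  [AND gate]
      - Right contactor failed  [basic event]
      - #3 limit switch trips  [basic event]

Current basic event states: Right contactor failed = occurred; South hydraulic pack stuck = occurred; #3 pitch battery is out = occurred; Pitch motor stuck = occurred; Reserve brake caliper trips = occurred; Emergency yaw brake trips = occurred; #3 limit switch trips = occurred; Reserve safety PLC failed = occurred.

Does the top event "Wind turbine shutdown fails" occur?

Emergency stop down [AND]: #3 pitch battery is out=occurs, Emergency yaw brake trips=occurs → all inputs occur → occurs.
Safety chain fails [AND]: Reserve safety PLC failed=occurs, Pitch motor stuck=occurs → all inputs occur → occurs.
Converter path inoperative [OR]: Reserve brake caliper trips=occurs, Emergency stop down=occurs, Safety chain fails=occurs → at least one input occurs → occurs.
Yaw brake unavailable [AND]: Right contactor failed=occurs, #3 limit switch trips=occurs → all inputs occur → occurs.
Rotor brake unavailable [AND]: South hydraulic pack stuck=occurs, Yaw brake unavailable=occurs → all inputs occur → occurs.
Wind turbine shutdown fails [AND]: Converter path inoperative=occurs, Rotor brake unavailable=occurs → all inputs occur → occurs.

Yes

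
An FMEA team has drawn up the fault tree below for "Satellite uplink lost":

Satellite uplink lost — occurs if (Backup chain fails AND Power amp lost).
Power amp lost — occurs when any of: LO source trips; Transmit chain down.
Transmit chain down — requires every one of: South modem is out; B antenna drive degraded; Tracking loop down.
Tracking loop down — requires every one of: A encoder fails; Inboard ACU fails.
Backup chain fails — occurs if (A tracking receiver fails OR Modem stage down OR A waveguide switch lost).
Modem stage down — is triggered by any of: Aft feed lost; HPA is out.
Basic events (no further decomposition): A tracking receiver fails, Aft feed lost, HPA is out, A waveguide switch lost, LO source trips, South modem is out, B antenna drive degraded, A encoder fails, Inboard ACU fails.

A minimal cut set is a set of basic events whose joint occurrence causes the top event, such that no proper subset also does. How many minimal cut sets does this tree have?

8

Modem stage down [OR]: union of children's cut sets → 2 cut set(s).
Backup chain fails [OR]: union of children's cut sets → 4 cut set(s).
Tracking loop down [AND]: one cut set from each child combined → 1 × 1 = 1 cut set(s).
Transmit chain down [AND]: one cut set from each child combined → 1 × 1 × 1 = 1 cut set(s).
Power amp lost [OR]: union of children's cut sets → 2 cut set(s).
Satellite uplink lost [AND]: one cut set from each child combined → 4 × 2 = 8 cut set(s).
Minimal cut sets: {A tracking receiver fails, LO source trips}; {A encoder fails, A tracking receiver fails, B antenna drive degraded, Inboard ACU fails, South modem is out}; {Aft feed lost, LO source trips}; {A encoder fails, Aft feed lost, B antenna drive degraded, Inboard ACU fails, South modem is out}; {HPA is out, LO source trips}; {A encoder fails, B antenna drive degraded, HPA is out, Inboard ACU fails, South modem is out}; {A waveguide switch lost, LO source trips}; {A encoder fails, A waveguide switch lost, B antenna drive degraded, Inboard ACU fails, South modem is out}.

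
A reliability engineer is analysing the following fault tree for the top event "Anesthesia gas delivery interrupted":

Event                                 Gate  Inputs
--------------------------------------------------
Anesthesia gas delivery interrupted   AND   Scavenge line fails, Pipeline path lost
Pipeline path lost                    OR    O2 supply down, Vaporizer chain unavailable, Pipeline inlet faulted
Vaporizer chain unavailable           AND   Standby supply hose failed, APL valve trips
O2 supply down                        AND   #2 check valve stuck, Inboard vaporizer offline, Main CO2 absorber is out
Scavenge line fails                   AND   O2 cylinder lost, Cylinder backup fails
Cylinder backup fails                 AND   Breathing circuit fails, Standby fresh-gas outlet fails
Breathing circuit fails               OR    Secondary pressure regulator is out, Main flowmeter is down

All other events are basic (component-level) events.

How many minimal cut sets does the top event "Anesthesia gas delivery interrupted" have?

Breathing circuit fails [OR]: union of children's cut sets → 2 cut set(s).
Cylinder backup fails [AND]: one cut set from each child combined → 2 × 1 = 2 cut set(s).
Scavenge line fails [AND]: one cut set from each child combined → 1 × 2 = 2 cut set(s).
O2 supply down [AND]: one cut set from each child combined → 1 × 1 × 1 = 1 cut set(s).
Vaporizer chain unavailable [AND]: one cut set from each child combined → 1 × 1 = 1 cut set(s).
Pipeline path lost [OR]: union of children's cut sets → 3 cut set(s).
Anesthesia gas delivery interrupted [AND]: one cut set from each child combined → 2 × 3 = 6 cut set(s).
Minimal cut sets: {#2 check valve stuck, Inboard vaporizer offline, Main CO2 absorber is out, O2 cylinder lost, Secondary pressure regulator is out, Standby fresh-gas outlet fails}; {APL valve trips, O2 cylinder lost, Secondary pressure regulator is out, Standby fresh-gas outlet fails, Standby supply hose failed}; {O2 cylinder lost, Pipeline inlet faulted, Secondary pressure regulator is out, Standby fresh-gas outlet fails}; {#2 check valve stuck, Inboard vaporizer offline, Main CO2 absorber is out, Main flowmeter is down, O2 cylinder lost, Standby fresh-gas outlet fails}; {APL valve trips, Main flowmeter is down, O2 cylinder lost, Standby fresh-gas outlet fails, Standby supply hose failed}; {Main flowmeter is down, O2 cylinder lost, Pipeline inlet faulted, Standby fresh-gas outlet fails}.

6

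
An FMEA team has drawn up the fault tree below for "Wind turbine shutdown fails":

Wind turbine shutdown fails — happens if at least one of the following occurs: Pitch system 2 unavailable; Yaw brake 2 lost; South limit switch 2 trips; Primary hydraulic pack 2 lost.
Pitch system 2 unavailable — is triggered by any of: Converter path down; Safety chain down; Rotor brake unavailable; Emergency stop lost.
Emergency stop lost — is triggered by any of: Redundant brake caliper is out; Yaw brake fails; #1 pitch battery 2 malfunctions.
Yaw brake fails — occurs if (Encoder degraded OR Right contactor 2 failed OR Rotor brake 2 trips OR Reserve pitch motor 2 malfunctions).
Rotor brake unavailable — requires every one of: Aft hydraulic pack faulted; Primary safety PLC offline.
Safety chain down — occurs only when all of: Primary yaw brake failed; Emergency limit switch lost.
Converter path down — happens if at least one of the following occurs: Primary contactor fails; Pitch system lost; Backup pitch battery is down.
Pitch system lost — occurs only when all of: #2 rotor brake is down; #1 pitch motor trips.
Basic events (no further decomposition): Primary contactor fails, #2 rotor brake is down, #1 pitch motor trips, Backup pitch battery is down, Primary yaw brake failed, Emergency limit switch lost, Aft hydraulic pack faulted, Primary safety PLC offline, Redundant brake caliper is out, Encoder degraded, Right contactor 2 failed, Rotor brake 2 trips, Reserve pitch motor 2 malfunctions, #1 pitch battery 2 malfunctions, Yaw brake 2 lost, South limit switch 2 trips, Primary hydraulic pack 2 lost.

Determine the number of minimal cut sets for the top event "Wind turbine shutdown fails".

14

Pitch system lost [AND]: one cut set from each child combined → 1 × 1 = 1 cut set(s).
Converter path down [OR]: union of children's cut sets → 3 cut set(s).
Safety chain down [AND]: one cut set from each child combined → 1 × 1 = 1 cut set(s).
Rotor brake unavailable [AND]: one cut set from each child combined → 1 × 1 = 1 cut set(s).
Yaw brake fails [OR]: union of children's cut sets → 4 cut set(s).
Emergency stop lost [OR]: union of children's cut sets → 6 cut set(s).
Pitch system 2 unavailable [OR]: union of children's cut sets → 11 cut set(s).
Wind turbine shutdown fails [OR]: union of children's cut sets → 14 cut set(s).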